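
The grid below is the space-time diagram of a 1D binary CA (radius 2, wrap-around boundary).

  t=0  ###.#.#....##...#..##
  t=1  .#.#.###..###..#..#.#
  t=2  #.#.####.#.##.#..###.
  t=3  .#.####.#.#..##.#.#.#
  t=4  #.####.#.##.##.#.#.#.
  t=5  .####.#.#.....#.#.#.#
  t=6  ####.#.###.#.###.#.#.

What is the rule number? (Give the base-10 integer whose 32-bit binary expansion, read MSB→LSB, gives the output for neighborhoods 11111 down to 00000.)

  ##### -> .   bit 31 = 0  t=0,i=0
  ####. -> #   bit 30 = 1  t=0,i=1
  ###.# -> .   bit 29 = 0  t=0,i=2
  ###.. -> #   bit 28 = 1  t=1,i=7
  ##.## -> .   bit 27 = 0  t=4,i=11
  ##.#. -> #   bit 26 = 1  t=0,i=3
  ##..# -> .   bit 25 = 0  t=1,i=8
  ##... -> .   bit 24 = 0  t=0,i=13
  #.### -> #   bit 23 = 1  t=1,i=5
  #.##. -> .   bit 22 = 0  t=2,i=11
  #.#.# -> .   bit 21 = 0  t=0,i=4
  #.#.. -> #   bit 20 = 1  t=0,i=6
  #..## -> #   bit 19 = 1  t=0,i=18
  #..#. -> #   bit 18 = 1  t=1,i=14
  #...# -> .   bit 17 = 0  t=0,i=14
  #.... -> .   bit 16 = 0  t=0,i=8
  .#### -> #   bit 15 = 1  t=0,i=20
  .###. -> #   bit 14 = 1  t=1,i=6
  .##.# -> .   bit 13 = 0  t=2,i=12
  .##.. -> #   bit 12 = 1  t=0,i=12
  .#.## -> #   bit 11 = 1  t=1,i=4
  .#.#. -> #   bit 10 = 1  t=0,i=5
  .#..# -> .   bit 9 = 0  t=0,i=17
  .#... -> #   bit 8 = 1  t=0,i=7
  ..### -> .   bit 7 = 0  t=0,i=19
  ..##. -> #   bit 6 = 1  t=0,i=11
  ..#.# -> #   bit 5 = 1  t=1,i=18
  ..#.. -> .   bit 4 = 0  t=0,i=16
  ...## -> #   bit 3 = 1  t=0,i=10
  ...#. -> #   bit 2 = 1  t=0,i=15
  ....# -> .   bit 1 = 0  t=0,i=9
  ..... -> #   bit 0 = 1  t=5,i=11
  bits 01010100100111001101110101101101 = 1419566445

1419566445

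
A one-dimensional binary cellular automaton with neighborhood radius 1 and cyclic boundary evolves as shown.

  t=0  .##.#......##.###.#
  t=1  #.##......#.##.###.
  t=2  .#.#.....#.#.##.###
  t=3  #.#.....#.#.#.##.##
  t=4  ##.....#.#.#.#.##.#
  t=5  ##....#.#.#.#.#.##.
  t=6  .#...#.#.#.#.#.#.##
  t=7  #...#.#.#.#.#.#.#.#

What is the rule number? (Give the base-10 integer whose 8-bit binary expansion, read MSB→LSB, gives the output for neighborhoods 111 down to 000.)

  nb ###: next=#  (t=0,i=15, bit7=1)
  nb ##.: next=#  (t=0,i=2, bit6=1)
  nb #.#: next=#  (t=0,i=0, bit5=1)
  nb #..: next=.  (t=0,i=5, bit4=0)
  nb .##: next=.  (t=0,i=1, bit3=0)
  nb .#.: next=.  (t=0,i=4, bit2=0)
  nb ..#: next=#  (t=0,i=10, bit1=1)
  nb ...: next=.  (t=0,i=6, bit0=0)
  bits 11100010 = 226

226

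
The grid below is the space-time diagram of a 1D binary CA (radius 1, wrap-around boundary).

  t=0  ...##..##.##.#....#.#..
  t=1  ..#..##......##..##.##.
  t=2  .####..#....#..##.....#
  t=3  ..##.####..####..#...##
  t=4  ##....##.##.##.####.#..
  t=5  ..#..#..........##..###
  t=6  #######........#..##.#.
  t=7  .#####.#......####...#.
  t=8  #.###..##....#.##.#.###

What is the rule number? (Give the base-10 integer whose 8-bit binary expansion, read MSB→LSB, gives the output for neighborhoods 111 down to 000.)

  [7] ### => #  t=2,i=2
  [6] ##. => .  t=0,i=4
  [5] #.# => .  t=0,i=9
  [4] #.. => #  t=0,i=5
  [3] .## => .  t=0,i=3
  [2] .#. => #  t=0,i=13
  [1] ..# => #  t=0,i=2
  [0] ... => .  t=0,i=0
  bits 10010110 = 150

150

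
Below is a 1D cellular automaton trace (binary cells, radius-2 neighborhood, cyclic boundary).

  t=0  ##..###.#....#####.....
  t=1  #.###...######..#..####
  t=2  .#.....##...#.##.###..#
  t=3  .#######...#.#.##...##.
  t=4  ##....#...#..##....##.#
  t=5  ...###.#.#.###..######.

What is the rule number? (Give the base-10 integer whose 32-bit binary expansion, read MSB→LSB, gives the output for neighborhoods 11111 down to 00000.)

1245522895

  [31] ##### => .  t=0,i=15
  [30] ####. => #  t=0,i=16
  [29] ###.# => .  t=0,i=6
  [28] ###.. => .  t=0,i=17
  [27] ##.## => #  t=1,i=1
  [26] ##.#. => .  t=0,i=7
  [25] ##..# => #  t=0,i=2
  [24] ##... => .  t=0,i=18
  [23] #.### => .  t=1,i=2
  [22] #.##. => .  t=2,i=14
  [21] #.#.# => #  t=3,i=13
  [20] #.#.. => #  t=0,i=8
  [19] #..## => #  t=0,i=3
  [18] #..#. => #  t=1,i=15
  [17] #...# => .  t=1,i=6
  [16] #.... => #  t=0,i=10
  [15] .#### => .  t=0,i=14
  [14] .###. => .  t=0,i=5
  [13] .##.# => #  t=2,i=15
  [12] .##.. => .  t=0,i=1
  [11] .#.## => #  t=2,i=13
  [10] .#.#. => .  t=2,i=0
  [9] .#..# => #  t=1,i=17
  [8] .#... => #  t=0,i=9
  [7] ..### => #  t=0,i=4
  [6] ..##. => #  t=0,i=0
  [5] ..#.# => .  t=2,i=12
  [4] ..#.. => .  t=1,i=16
  [3] ...## => #  t=0,i=12
  [2] ...#. => #  t=2,i=11
  [1] ....# => #  t=0,i=11
  [0] ..... => #  t=0,i=20
  bits 01001010001111010010101111001111 = 1245522895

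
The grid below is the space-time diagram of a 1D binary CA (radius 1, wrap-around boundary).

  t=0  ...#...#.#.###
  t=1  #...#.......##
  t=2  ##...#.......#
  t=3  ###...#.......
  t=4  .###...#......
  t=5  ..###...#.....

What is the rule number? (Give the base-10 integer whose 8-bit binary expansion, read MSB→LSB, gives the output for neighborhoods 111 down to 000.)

  ###|#  b7=1 t=0,i=12
  ##.|#  b6=1 t=0,i=13
  #.#|.  b5=0 t=0,i=8
  #..|#  b4=1 t=0,i=0
  .##|.  b3=0 t=0,i=11
  .#.|.  b2=0 t=0,i=3
  ..#|.  b1=0 t=0,i=2
  ...|.  b0=0 t=0,i=1
  bits 11010000 = 208

208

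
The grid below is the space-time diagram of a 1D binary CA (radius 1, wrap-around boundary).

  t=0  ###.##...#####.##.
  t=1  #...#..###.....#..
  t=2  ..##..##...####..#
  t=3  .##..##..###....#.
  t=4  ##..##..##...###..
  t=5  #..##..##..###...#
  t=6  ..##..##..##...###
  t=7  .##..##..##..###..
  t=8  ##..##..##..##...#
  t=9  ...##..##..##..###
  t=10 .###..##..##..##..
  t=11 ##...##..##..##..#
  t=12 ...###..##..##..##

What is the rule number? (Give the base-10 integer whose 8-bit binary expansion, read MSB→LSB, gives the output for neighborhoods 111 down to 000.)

  [7] ### => .  t=0,i=1
  [6] ##. => .  t=0,i=2
  [5] #.# => .  t=0,i=3
  [4] #.. => .  t=0,i=6
  [3] .## => #  t=0,i=0
  [2] .#. => .  t=1,i=0
  [1] ..# => #  t=0,i=8
  [0] ... => #  t=0,i=7
  bits 00001011 = 11

11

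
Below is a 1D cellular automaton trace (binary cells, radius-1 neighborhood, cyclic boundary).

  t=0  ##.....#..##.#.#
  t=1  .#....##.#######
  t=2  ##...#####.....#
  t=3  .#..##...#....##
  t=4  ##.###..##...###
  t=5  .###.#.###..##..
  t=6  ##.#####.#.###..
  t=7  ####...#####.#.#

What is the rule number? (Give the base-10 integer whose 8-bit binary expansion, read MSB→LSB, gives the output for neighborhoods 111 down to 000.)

110

  ### -> .   bit 7 = 0  t=0,i=0
  ##. -> #   bit 6 = 1  t=0,i=1
  #.# -> #   bit 5 = 1  t=0,i=12
  #.. -> .   bit 4 = 0  t=0,i=2
  .## -> #   bit 3 = 1  t=0,i=10
  .#. -> #   bit 2 = 1  t=0,i=7
  ..# -> #   bit 1 = 1  t=0,i=6
  ... -> .   bit 0 = 0  t=0,i=3
  bits 01101110 = 110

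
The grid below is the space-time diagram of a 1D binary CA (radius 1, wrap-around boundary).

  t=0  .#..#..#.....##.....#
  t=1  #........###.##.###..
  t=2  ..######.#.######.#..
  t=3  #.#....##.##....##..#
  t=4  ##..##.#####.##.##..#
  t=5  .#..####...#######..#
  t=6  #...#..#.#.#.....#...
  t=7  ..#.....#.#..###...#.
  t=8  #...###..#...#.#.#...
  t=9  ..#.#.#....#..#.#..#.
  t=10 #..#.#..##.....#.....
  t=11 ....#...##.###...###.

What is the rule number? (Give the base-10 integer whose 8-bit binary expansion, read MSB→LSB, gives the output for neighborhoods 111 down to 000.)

105

  ### -> .   bit 7 = 0  t=1,i=10
  ##. -> #   bit 6 = 1  t=0,i=14
  #.# -> #   bit 5 = 1  t=0,i=0
  #.. -> .   bit 4 = 0  t=0,i=2
  .## -> #   bit 3 = 1  t=0,i=13
  .#. -> .   bit 2 = 0  t=0,i=1
  ..# -> .   bit 1 = 0  t=0,i=3
  ... -> #   bit 0 = 1  t=0,i=9
  bits 01101001 = 105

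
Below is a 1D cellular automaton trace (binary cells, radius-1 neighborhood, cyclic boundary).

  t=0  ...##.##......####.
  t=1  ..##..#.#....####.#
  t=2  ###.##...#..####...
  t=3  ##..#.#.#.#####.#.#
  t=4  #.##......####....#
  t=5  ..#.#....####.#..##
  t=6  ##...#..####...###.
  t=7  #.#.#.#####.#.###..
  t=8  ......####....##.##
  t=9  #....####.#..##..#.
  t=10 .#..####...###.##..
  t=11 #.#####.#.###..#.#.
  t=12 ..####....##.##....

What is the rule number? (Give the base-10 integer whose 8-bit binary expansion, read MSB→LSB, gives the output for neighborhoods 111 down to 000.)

154

  nb ###: next=#  (t=0,i=15, bit7=1)
  nb ##.: next=.  (t=0,i=4, bit6=0)
  nb #.#: next=.  (t=0,i=5, bit5=0)
  nb #..: next=#  (t=0,i=8, bit4=1)
  nb .##: next=#  (t=0,i=3, bit3=1)
  nb .#.: next=.  (t=1,i=6, bit2=0)
  nb ..#: next=#  (t=0,i=2, bit1=1)
  nb ...: next=.  (t=0,i=0, bit0=0)
  bits 10011010 = 154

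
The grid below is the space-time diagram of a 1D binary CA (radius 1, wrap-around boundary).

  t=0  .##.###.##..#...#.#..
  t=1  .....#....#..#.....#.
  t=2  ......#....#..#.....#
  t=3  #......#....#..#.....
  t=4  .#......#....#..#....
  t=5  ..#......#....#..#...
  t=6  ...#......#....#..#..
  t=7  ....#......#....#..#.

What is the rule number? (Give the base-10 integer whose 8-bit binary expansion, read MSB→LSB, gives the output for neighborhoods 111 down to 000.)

  ### -> #   bit 7 = 1  t=0,i=5
  ##. -> .   bit 6 = 0  t=0,i=2
  #.# -> .   bit 5 = 0  t=0,i=3
  #.. -> #   bit 4 = 1  t=0,i=10
  .## -> .   bit 3 = 0  t=0,i=1
  .#. -> .   bit 2 = 0  t=0,i=12
  ..# -> .   bit 1 = 0  t=0,i=0
  ... -> .   bit 0 = 0  t=0,i=14
  bits 10010000 = 144

144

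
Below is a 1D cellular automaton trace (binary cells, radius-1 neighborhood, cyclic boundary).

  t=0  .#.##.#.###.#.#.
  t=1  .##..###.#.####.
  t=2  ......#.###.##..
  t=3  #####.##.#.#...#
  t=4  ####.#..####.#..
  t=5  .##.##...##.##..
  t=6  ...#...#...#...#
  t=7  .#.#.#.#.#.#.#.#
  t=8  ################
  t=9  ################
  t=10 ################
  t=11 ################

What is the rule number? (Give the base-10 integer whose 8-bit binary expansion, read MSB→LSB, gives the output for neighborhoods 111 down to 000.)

  ### -> #   bit 7 = 1  t=0,i=9
  ##. -> .   bit 6 = 0  t=0,i=4
  #.# -> #   bit 5 = 1  t=0,i=2
  #.. -> .   bit 4 = 0  t=0,i=15
  .## -> .   bit 3 = 0  t=0,i=3
  .#. -> #   bit 2 = 1  t=0,i=1
  ..# -> .   bit 1 = 0  t=0,i=0
  ... -> #   bit 0 = 1  t=2,i=0
  bits 10100101 = 165

165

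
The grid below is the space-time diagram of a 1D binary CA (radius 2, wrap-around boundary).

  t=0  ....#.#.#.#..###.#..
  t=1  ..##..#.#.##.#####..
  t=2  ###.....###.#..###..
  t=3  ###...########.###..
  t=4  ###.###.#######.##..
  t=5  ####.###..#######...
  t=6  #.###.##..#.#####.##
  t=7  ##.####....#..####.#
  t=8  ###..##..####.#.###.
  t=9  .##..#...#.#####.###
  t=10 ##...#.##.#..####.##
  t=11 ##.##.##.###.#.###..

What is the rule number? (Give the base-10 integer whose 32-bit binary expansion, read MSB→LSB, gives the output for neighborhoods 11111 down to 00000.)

  #####|#  b31=1 t=1,i=15
  ####.|#  b30=1 t=1,i=16
  ###.#|#  b29=1 t=0,i=15
  ###..|#  b28=1 t=1,i=17
  ##.##|#  b27=1 t=1,i=12
  ##.#.|#  b26=1 t=0,i=16
  ##..#|.  b25=0 t=1,i=4
  ##...|.  b24=0 t=1,i=18
  #.###|.  b23=0 t=1,i=13
  #.##.|#  b22=1 t=1,i=10
  #.#.#|#  b21=1 t=0,i=6
  #.#..|#  b20=1 t=0,i=10
  #..##|.  b19=0 t=0,i=12
  #..#.|.  b18=0 t=1,i=5
  #...#|#  b17=1 t=3,i=4
  #....|.  b16=0 t=0,i=19
  .####|.  b15=0 t=1,i=14
  .###.|#  b14=1 t=0,i=14
  .##.#|.  b13=0 t=1,i=11
  .##..|.  b12=0 t=1,i=3
  .#.##|#  b11=1 t=1,i=9
  .#.#.|.  b10=0 t=0,i=5
  .#..#|#  b9=1 t=0,i=11
  .#...|.  b8=0 t=0,i=18
  ..###|#  b7=1 t=0,i=13
  ..##.|#  b6=1 t=1,i=2
  ..#.#|.  b5=0 t=0,i=4
  ..#..|#  b4=1 t=7,i=11
  ...##|#  b3=1 t=1,i=1
  ...#.|#  b2=1 t=0,i=3
  ....#|#  b1=1 t=0,i=2
  .....|.  b0=0 t=0,i=0
  bits 11111100011100100100101011011110 = 4235348702

4235348702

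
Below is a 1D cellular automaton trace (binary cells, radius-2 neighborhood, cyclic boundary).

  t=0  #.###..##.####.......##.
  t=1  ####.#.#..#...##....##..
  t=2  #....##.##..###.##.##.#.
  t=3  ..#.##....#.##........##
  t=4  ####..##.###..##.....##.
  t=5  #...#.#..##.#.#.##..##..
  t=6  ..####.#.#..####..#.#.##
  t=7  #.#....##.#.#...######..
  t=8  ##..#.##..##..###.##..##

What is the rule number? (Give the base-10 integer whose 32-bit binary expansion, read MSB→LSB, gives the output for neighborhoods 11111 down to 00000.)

  [31] ##### => #  t=7,i=18
  [30] ####. => .  t=0,i=12
  [29] ###.# => .  t=1,i=3
  [28] ###.. => .  t=0,i=4
  [27] ##.## => .  t=0,i=9
  [26] ##.#. => .  t=0,i=23
  [25] ##..# => #  t=0,i=5
  [24] ##... => #  t=0,i=14
  [23] #.### => #  t=0,i=2
  [22] #.##. => .  t=2,i=8
  [21] #.#.# => #  t=0,i=0
  [20] #.#.. => .  t=1,i=7
  [19] #..## => .  t=0,i=6
  [18] #..#. => #  t=1,i=9
  [17] #...# => #  t=1,i=12
  [16] #.... => #  t=0,i=15
  [15] .#### => .  t=0,i=11
  [14] .###. => #  t=0,i=3
  [13] .##.# => .  t=0,i=8
  [12] .##.. => .  t=1,i=15
  [11] .#.## => #  t=0,i=1
  [10] .#.#. => #  t=1,i=6
  [9] .#..# => #  t=1,i=8
  [8] .#... => .  t=1,i=11
  [7] ..### => #  t=1,i=0
  [6] ..##. => #  t=0,i=7
  [5] ..#.# => #  t=3,i=2
  [4] ..#.. => .  t=1,i=10
  [3] ...## => #  t=0,i=20
  [2] ...#. => #  t=3,i=9
  [1] ....# => .  t=0,i=19
  [0] ..... => .  t=0,i=16
  bits 10000011101001110100111011101100 = 2208780012

2208780012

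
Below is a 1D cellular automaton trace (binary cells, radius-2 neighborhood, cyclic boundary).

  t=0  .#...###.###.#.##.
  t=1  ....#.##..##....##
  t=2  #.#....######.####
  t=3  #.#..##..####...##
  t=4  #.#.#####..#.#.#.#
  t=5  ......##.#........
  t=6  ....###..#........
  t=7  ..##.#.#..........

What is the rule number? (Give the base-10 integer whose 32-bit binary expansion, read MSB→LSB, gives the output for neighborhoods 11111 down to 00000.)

3810021450

  ##### -> #   bit 31 = 1  t=2,i=9
  ####. -> #   bit 30 = 1  t=2,i=11
  ###.# -> #   bit 29 = 1  t=0,i=7
  ###.. -> .   bit 28 = 0  t=3,i=12
  ##.## -> .   bit 27 = 0  t=0,i=8
  ##.#. -> .   bit 26 = 0  t=0,i=12
  ##..# -> #   bit 25 = 1  t=0,i=17
  ##... -> #   bit 24 = 1  t=1,i=0
  #.### -> .   bit 23 = 0  t=0,i=9
  #.##. -> .   bit 22 = 0  t=0,i=15
  #.#.# -> .   bit 21 = 0  t=0,i=13
  #.#.. -> #   bit 20 = 1  t=2,i=2
  #..## -> #   bit 19 = 1  t=1,i=9
  #..#. -> .   bit 18 = 0  t=0,i=0
  #...# -> .   bit 17 = 0  t=0,i=3
  #.... -> .   bit 16 = 0  t=1,i=1
  .#### -> .   bit 15 = 0  t=2,i=8
  .###. -> #   bit 14 = 1  t=0,i=6
  .##.# -> .   bit 13 = 0  t=4,i=0
  .##.. -> #   bit 12 = 1  t=0,i=16
  .#.## -> .   bit 11 = 0  t=0,i=14
  .#.#. -> .   bit 10 = 0  t=4,i=12
  .#..# -> .   bit 9 = 0  t=3,i=3
  .#... -> .   bit 8 = 0  t=0,i=2
  ..### -> .   bit 7 = 0  t=0,i=5
  ..##. -> #   bit 6 = 1  t=1,i=10
  ..#.# -> .   bit 5 = 0  t=1,i=4
  ..#.. -> .   bit 4 = 0  t=0,i=1
  ...## -> #   bit 3 = 1  t=0,i=4
  ...#. -> .   bit 2 = 0  t=1,i=3
  ....# -> #   bit 1 = 1  t=1,i=2
  ..... -> .   bit 0 = 0  t=5,i=0
  bits 11100011000110000101000001001010 = 3810021450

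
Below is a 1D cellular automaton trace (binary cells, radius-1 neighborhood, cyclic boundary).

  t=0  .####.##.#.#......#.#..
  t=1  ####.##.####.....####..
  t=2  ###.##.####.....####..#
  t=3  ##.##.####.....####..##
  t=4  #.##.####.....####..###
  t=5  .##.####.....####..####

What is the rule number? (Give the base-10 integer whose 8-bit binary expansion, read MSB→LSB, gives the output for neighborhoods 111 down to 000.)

174

  nb ###: next=#  (t=0,i=2, bit7=1)
  nb ##.: next=.  (t=0,i=4, bit6=0)
  nb #.#: next=#  (t=0,i=5, bit5=1)
  nb #..: next=.  (t=0,i=12, bit4=0)
  nb .##: next=#  (t=0,i=1, bit3=1)
  nb .#.: next=#  (t=0,i=9, bit2=1)
  nb ..#: next=#  (t=0,i=0, bit1=1)
  nb ...: next=.  (t=0,i=13, bit0=0)
  bits 10101110 = 174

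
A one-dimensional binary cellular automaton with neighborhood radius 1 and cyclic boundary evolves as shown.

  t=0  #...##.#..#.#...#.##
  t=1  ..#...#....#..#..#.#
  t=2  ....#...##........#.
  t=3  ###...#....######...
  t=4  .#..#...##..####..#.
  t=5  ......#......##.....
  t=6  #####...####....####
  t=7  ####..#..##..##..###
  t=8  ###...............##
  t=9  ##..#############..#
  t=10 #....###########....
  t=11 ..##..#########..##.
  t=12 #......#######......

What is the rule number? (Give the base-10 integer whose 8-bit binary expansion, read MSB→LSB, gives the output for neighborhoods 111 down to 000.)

  ### -> #   bit 7 = 1  t=0,i=19
  ##. -> .   bit 6 = 0  t=0,i=0
  #.# -> #   bit 5 = 1  t=0,i=6
  #.. -> .   bit 4 = 0  t=0,i=1
  .## -> .   bit 3 = 0  t=0,i=4
  .#. -> .   bit 2 = 0  t=0,i=7
  ..# -> .   bit 1 = 0  t=0,i=3
  ... -> #   bit 0 = 1  t=0,i=2
  bits 10100001 = 161

161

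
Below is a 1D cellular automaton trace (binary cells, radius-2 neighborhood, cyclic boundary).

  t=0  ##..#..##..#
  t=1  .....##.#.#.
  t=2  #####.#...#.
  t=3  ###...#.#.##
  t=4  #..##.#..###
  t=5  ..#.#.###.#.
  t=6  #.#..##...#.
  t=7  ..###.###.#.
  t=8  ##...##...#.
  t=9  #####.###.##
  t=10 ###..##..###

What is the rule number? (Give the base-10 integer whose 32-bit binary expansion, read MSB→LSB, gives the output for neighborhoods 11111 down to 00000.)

  nb #####: next=#  (t=2,i=2, bit31=1)
  nb ####.: next=.  (t=2,i=3, bit30=0)
  nb ###.#: next=.  (t=2,i=4, bit29=0)
  nb ###..: next=.  (t=0,i=1, bit28=0)
  nb ##.##: next=#  (t=7,i=5, bit27=1)
  nb ##.#.: next=.  (t=1,i=7, bit26=0)
  nb ##..#: next=.  (t=0,i=2, bit25=0)
  nb ##...: next=#  (t=3,i=3, bit24=1)
  nb #.###: next=#  (t=2,i=0, bit23=1)
  nb #.##.: next=#  (t=8,i=0, bit22=1)
  nb #.#.#: next=.  (t=1,i=8, bit21=0)
  nb #.#..: next=#  (t=1,i=10, bit20=1)
  nb #..##: next=#  (t=0,i=6, bit19=1)
  nb #..#.: next=.  (t=0,i=3, bit18=0)
  nb #...#: next=#  (t=2,i=8, bit17=1)
  nb #....: next=#  (t=1,i=0, bit16=1)
  nb .####: next=#  (t=2,i=1, bit15=1)
  nb .###.: next=.  (t=0,i=0, bit14=0)
  nb .##.#: next=#  (t=1,i=6, bit13=1)
  nb .##..: next=#  (t=0,i=8, bit12=1)
  nb .#.##: next=#  (t=2,i=11, bit11=1)
  nb .#.#.: next=.  (t=1,i=9, bit10=0)
  nb .#..#: next=#  (t=0,i=5, bit9=1)
  nb .#...: next=.  (t=1,i=11, bit8=0)
  nb ..###: next=.  (t=0,i=11, bit7=0)
  nb ..##.: next=.  (t=0,i=7, bit6=0)
  nb ..#.#: next=#  (t=2,i=10, bit5=1)
  nb ..#..: next=.  (t=0,i=4, bit4=0)
  nb ...##: next=#  (t=1,i=4, bit3=1)
  nb ...#.: next=.  (t=2,i=9, bit2=0)
  nb ....#: next=#  (t=1,i=3, bit1=1)
  nb .....: next=#  (t=1,i=1, bit0=1)
  bits 10001001110110111011101000101011 = 2312878635

2312878635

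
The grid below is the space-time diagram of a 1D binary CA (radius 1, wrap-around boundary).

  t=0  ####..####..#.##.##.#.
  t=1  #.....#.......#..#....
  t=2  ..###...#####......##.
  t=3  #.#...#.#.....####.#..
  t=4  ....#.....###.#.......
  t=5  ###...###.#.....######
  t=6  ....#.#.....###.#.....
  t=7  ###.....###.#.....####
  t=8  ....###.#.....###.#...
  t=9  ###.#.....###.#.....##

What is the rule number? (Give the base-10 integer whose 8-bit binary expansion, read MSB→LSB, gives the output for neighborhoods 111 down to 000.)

9

  ###|.  b7=0 t=0,i=1
  ##.|.  b6=0 t=0,i=3
  #.#|.  b5=0 t=0,i=13
  #..|.  b4=0 t=0,i=4
  .##|#  b3=1 t=0,i=0
  .#.|.  b2=0 t=0,i=12
  ..#|.  b1=0 t=0,i=5
  ...|#  b0=1 t=1,i=2
  bits 00001001 = 9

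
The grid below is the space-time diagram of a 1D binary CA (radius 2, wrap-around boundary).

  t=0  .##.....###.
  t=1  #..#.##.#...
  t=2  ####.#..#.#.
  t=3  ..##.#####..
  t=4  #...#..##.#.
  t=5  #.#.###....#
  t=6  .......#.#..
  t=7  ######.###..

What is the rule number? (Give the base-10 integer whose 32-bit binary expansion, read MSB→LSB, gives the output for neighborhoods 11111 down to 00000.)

  [31] ##### => #  t=3,i=7
  [30] ####. => #  t=2,i=2
  [29] ###.# => #  t=2,i=3
  [28] ###.. => .  t=0,i=10
  [27] ##.## => #  t=3,i=4
  [26] ##.#. => .  t=1,i=7
  [25] ##..# => .  t=0,i=11
  [24] ##... => #  t=0,i=3
  [23] #.### => .  t=2,i=0
  [22] #.##. => #  t=1,i=5
  [21] #.#.# => .  t=2,i=10
  [20] #.#.. => #  t=1,i=8
  [19] #..## => #  t=0,i=0
  [18] #..#. => #  t=1,i=2
  [17] #...# => #  t=1,i=10
  [16] #.... => .  t=0,i=4
  [15] .#### => .  t=2,i=1
  [14] .###. => .  t=0,i=9
  [13] .##.# => .  t=1,i=6
  [12] .##.. => .  t=0,i=2
  [11] .#.## => .  t=1,i=4
  [10] .#.#. => #  t=2,i=9
  [9] .#..# => #  t=1,i=1
  [8] .#... => .  t=1,i=9
  [7] ..### => #  t=0,i=8
  [6] ..##. => .  t=0,i=1
  [5] ..#.# => #  t=1,i=3
  [4] ..#.. => #  t=1,i=0
  [3] ...## => .  t=0,i=7
  [2] ...#. => .  t=1,i=11
  [1] ....# => #  t=0,i=6
  [0] ..... => #  t=0,i=5
  bits 11101001010111100000011010110011 = 3915253427

3915253427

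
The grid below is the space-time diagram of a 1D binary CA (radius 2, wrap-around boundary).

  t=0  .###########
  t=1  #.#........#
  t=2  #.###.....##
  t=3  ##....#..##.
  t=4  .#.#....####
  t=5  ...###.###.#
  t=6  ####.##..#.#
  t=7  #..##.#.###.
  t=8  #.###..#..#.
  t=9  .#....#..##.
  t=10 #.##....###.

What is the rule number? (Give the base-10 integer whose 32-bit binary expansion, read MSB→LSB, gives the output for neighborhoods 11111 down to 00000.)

  [31] ##### => .  t=0,i=3
  [30] ####. => .  t=0,i=10
  [29] ###.# => #  t=0,i=11
  [28] ###.. => .  t=2,i=4
  [27] ##.## => #  t=0,i=0
  [26] ##.#. => .  t=1,i=1
  [25] ##..# => .  t=6,i=7
  [24] ##... => .  t=2,i=5
  [23] #.### => .  t=0,i=1
  [22] #.##. => .  t=3,i=0
  [21] #.#.# => .  t=4,i=1
  [20] #.#.. => #  t=1,i=2
  [19] #..## => #  t=3,i=8
  [18] #..#. => #  t=6,i=8
  [17] #...# => #  t=5,i=1
  [16] #.... => #  t=1,i=4
  [15] .#### => #  t=0,i=2
  [14] .###. => .  t=2,i=3
  [13] .##.# => #  t=1,i=0
  [12] .##.. => #  t=3,i=1
  [11] .#.## => #  t=6,i=10
  [10] .#.#. => .  t=4,i=2
  [9] .#..# => .  t=3,i=7
  [8] .#... => #  t=1,i=3
  [7] ..### => #  t=2,i=10
  [6] ..##. => #  t=1,i=11
  [5] ..#.# => #  t=6,i=9
  [4] ..#.. => .  t=3,i=6
  [3] ...## => #  t=1,i=10
  [2] ...#. => .  t=3,i=5
  [1] ....# => .  t=1,i=9
  [0] ..... => .  t=1,i=5
  bits 00101000000111111011100111101000 = 673167848

673167848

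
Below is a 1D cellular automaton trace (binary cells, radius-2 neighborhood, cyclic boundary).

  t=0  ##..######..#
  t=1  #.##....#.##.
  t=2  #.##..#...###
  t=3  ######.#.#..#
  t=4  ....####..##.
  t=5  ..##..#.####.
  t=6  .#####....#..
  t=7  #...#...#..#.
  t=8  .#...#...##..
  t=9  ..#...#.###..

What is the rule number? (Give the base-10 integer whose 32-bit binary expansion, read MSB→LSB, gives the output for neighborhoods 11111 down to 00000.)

  #####|.  b31=0 t=0,i=6
  ####.|#  b30=1 t=0,i=8
  ###.#|#  b29=1 t=2,i=0
  ###..|.  b28=0 t=0,i=1
  ##.##|#  b27=1 t=2,i=1
  ##.#.|#  b26=1 t=1,i=12
  ##..#|#  b25=1 t=0,i=2
  ##...|.  b24=0 t=1,i=4
  #.###|.  b23=0 t=5,i=8
  #.##.|#  b22=1 t=1,i=2
  #.#.#|#  b21=1 t=1,i=0
  #.#..|.  b20=0 t=3,i=9
  #..##|#  b19=1 t=0,i=3
  #..#.|#  b18=1 t=2,i=5
  #...#|.  b17=0 t=2,i=8
  #....|.  b16=0 t=1,i=5
  .####|.  b15=0 t=0,i=5
  .###.|#  b14=1 t=0,i=0
  .##.#|#  b13=1 t=1,i=11
  .##..|#  b12=1 t=1,i=3
  .#.##|.  b11=0 t=1,i=1
  .#.#.|.  b10=0 t=3,i=8
  .#..#|#  b9=1 t=3,i=10
  .#...|#  b8=1 t=2,i=7
  ..###|.  b7=0 t=0,i=4
  ..##.|#  b6=1 t=4,i=10
  ..#.#|.  b5=0 t=1,i=8
  ..#..|.  b4=0 t=2,i=6
  ...##|#  b3=1 t=2,i=9
  ...#.|.  b2=0 t=1,i=7
  ....#|#  b1=1 t=1,i=6
  .....|.  b0=0 t=4,i=1
  bits 01101110011011000111001101001010 = 1852601162

1852601162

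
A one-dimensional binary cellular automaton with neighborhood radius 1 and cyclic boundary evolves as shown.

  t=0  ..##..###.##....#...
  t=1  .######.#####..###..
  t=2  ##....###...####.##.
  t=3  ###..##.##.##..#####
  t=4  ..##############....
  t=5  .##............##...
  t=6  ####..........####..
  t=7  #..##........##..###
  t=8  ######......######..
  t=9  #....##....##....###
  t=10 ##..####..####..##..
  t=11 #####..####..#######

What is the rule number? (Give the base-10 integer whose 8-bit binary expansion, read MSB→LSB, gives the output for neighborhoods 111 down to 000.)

  nb ###: next=.  (t=0,i=7, bit7=0)
  nb ##.: next=#  (t=0,i=3, bit6=1)
  nb #.#: next=#  (t=0,i=9, bit5=1)
  nb #..: next=#  (t=0,i=4, bit4=1)
  nb .##: next=#  (t=0,i=2, bit3=1)
  nb .#.: next=#  (t=0,i=16, bit2=1)
  nb ..#: next=#  (t=0,i=1, bit1=1)
  nb ...: next=.  (t=0,i=0, bit0=0)
  bits 01111110 = 126

126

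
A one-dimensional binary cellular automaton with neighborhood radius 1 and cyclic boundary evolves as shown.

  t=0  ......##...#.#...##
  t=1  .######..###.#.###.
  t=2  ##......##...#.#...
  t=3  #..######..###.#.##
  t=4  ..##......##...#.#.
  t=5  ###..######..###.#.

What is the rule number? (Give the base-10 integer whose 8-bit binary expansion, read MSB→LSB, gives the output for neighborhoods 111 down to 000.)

  [7] ### => .  t=1,i=2
  [6] ##. => .  t=0,i=7
  [5] #.# => .  t=0,i=12
  [4] #.. => .  t=0,i=0
  [3] .## => #  t=0,i=6
  [2] .#. => #  t=0,i=11
  [1] ..# => #  t=0,i=5
  [0] ... => #  t=0,i=1
  bits 00001111 = 15

15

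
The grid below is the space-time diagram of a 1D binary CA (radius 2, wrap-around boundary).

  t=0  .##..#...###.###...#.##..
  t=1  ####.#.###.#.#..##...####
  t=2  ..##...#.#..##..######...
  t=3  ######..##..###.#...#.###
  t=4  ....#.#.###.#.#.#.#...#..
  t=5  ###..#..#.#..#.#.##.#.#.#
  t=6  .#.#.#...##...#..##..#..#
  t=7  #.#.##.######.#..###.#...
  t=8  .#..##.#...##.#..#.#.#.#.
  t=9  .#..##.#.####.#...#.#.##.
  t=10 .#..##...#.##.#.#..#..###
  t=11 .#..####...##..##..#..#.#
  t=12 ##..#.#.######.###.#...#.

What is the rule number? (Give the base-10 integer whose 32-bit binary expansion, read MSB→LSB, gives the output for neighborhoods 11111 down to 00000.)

1674786011

  [31] ##### => .  t=1,i=0
  [30] ####. => #  t=1,i=2
  [29] ###.# => #  t=0,i=11
  [28] ###.. => .  t=0,i=15
  [27] ##.## => .  t=0,i=12
  [26] ##.#. => .  t=1,i=4
  [25] ##..# => #  t=0,i=3
  [24] ##... => #  t=0,i=16
  [23] #.### => #  t=0,i=13
  [22] #.##. => #  t=0,i=21
  [21] #.#.# => .  t=1,i=5
  [20] #.#.. => #  t=1,i=13
  [19] #..## => .  t=1,i=15
  [18] #..#. => .  t=0,i=4
  [17] #...# => #  t=0,i=7
  [16] #.... => #  t=2,i=23
  [15] .#### => .  t=1,i=22
  [14] .###. => .  t=0,i=10
  [13] .##.# => #  t=5,i=18
  [12] .##.. => #  t=0,i=2
  [11] .#.## => .  t=0,i=20
  [10] .#.#. => #  t=1,i=12
  [9] .#..# => .  t=1,i=14
  [8] .#... => .  t=0,i=6
  [7] ..### => #  t=0,i=9
  [6] ..##. => #  t=0,i=1
  [5] ..#.# => .  t=0,i=19
  [4] ..#.. => #  t=0,i=5
  [3] ...## => #  t=0,i=0
  [2] ...#. => .  t=0,i=18
  [1] ....# => #  t=2,i=0
  [0] ..... => #  t=2,i=24
  bits 01100011110100110011010011011011 = 1674786011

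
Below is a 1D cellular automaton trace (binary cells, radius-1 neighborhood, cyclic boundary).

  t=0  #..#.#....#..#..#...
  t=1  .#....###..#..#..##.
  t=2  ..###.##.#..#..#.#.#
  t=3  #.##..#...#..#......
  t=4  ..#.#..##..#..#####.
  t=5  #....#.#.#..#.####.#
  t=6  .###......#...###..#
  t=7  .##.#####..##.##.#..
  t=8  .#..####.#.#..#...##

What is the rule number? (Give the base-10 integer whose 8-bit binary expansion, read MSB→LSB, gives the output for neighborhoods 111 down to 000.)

  ###|#  b7=1 t=1,i=7
  ##.|.  b6=0 t=1,i=8
  #.#|.  b5=0 t=0,i=4
  #..|#  b4=1 t=0,i=1
  .##|#  b3=1 t=1,i=6
  .#.|.  b2=0 t=0,i=0
  ..#|.  b1=0 t=0,i=2
  ...|#  b0=1 t=0,i=7
  bits 10011001 = 153

153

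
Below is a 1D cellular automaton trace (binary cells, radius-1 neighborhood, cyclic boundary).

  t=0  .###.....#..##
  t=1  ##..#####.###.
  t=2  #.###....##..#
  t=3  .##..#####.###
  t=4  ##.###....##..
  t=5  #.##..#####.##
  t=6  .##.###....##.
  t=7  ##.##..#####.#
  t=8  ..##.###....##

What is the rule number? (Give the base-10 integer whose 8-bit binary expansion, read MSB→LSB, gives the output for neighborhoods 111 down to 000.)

59

  ### -> .   bit 7 = 0  t=0,i=2
  ##. -> .   bit 6 = 0  t=0,i=3
  #.# -> #   bit 5 = 1  t=0,i=0
  #.. -> #   bit 4 = 1  t=0,i=4
  .## -> #   bit 3 = 1  t=0,i=1
  .#. -> .   bit 2 = 0  t=0,i=9
  ..# -> #   bit 1 = 1  t=0,i=8
  ... -> #   bit 0 = 1  t=0,i=5
  bits 00111011 = 59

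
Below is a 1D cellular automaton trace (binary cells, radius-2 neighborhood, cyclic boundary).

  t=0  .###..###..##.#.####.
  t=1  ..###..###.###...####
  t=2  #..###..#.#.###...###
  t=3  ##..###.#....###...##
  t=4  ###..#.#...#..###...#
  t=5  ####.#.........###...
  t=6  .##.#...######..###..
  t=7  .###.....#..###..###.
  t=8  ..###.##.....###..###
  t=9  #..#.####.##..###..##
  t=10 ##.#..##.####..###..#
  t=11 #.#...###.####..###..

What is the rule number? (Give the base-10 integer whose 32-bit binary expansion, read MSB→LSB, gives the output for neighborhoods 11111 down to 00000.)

  ##### -> .   bit 31 = 0  t=6,i=10
  ####. -> #   bit 30 = 1  t=0,i=18
  ###.# -> .   bit 29 = 0  t=1,i=9
  ###.. -> #   bit 28 = 1  t=0,i=3
  ##.## -> #   bit 27 = 1  t=1,i=10
  ##.#. -> #   bit 26 = 1  t=0,i=13
  ##..# -> #   bit 25 = 1  t=0,i=4
  ##... -> #   bit 24 = 1  t=1,i=14
  #.### -> .   bit 23 = 0  t=0,i=16
  #.##. -> #   bit 22 = 1  t=8,i=6
  #.#.# -> .   bit 21 = 0  t=0,i=14
  #.#.. -> .   bit 20 = 0  t=3,i=8
  #..## -> .   bit 19 = 0  t=0,i=0
  #..#. -> .   bit 18 = 0  t=2,i=7
  #...# -> .   bit 17 = 0  t=1,i=15
  #.... -> .   bit 16 = 0  t=3,i=10
  .#### -> #   bit 15 = 1  t=0,i=17
  .###. -> #   bit 14 = 1  t=0,i=2
  .##.# -> #   bit 13 = 1  t=0,i=12
  .##.. -> #   bit 12 = 1  t=8,i=7
  .#.## -> .   bit 11 = 0  t=0,i=15
  .#.#. -> .   bit 10 = 0  t=2,i=9
  .#..# -> .   bit 9 = 0  t=4,i=12
  .#... -> .   bit 8 = 0  t=3,i=9
  ..### -> .   bit 7 = 0  t=0,i=1
  ..##. -> #   bit 6 = 1  t=0,i=11
  ..#.# -> #   bit 5 = 1  t=2,i=8
  ..#.. -> .   bit 4 = 0  t=4,i=11
  ...## -> .   bit 3 = 0  t=1,i=16
  ...#. -> .   bit 2 = 0  t=4,i=10
  ....# -> #   bit 1 = 1  t=3,i=11
  ..... -> #   bit 0 = 1  t=5,i=8
  bits 01011111010000001111000001100011 = 1598091363

1598091363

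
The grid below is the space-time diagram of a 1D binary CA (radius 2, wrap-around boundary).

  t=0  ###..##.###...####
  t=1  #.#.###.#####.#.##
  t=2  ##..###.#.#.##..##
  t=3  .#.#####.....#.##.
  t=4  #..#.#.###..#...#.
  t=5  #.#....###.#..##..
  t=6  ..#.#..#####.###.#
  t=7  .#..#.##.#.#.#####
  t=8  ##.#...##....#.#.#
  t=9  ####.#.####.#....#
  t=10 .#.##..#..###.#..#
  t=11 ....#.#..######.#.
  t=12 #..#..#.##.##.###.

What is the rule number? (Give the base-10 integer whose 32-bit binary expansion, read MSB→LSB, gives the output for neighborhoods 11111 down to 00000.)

3047125188

  ##### -> #   bit 31 = 1  t=0,i=0
  ####. -> .   bit 30 = 0  t=0,i=1
  ###.# -> #   bit 29 = 1  t=1,i=0
  ###.. -> #   bit 28 = 1  t=0,i=2
  ##.## -> .   bit 27 = 0  t=0,i=7
  ##.#. -> #   bit 26 = 1  t=1,i=1
  ##..# -> .   bit 25 = 0  t=0,i=3
  ##... -> #   bit 24 = 1  t=0,i=11
  #.### -> #   bit 23 = 1  t=0,i=8
  #.##. -> .   bit 22 = 0  t=2,i=12
  #.#.# -> .   bit 21 = 0  t=1,i=2
  #.#.. -> #   bit 20 = 1  t=4,i=0
  #..## -> #   bit 19 = 1  t=0,i=4
  #..#. -> #   bit 18 = 1  t=3,i=0
  #...# -> #   bit 17 = 1  t=0,i=12
  #.... -> #   bit 16 = 1  t=3,i=9
  .#### -> .   bit 15 = 0  t=0,i=15
  .###. -> #   bit 14 = 1  t=0,i=9
  .##.# -> #   bit 13 = 1  t=0,i=6
  .##.. -> #   bit 12 = 1  t=2,i=13
  .#.## -> .   bit 11 = 0  t=1,i=3
  .#.#. -> .   bit 10 = 0  t=2,i=9
  .#..# -> .   bit 9 = 0  t=4,i=1
  .#... -> .   bit 8 = 0  t=4,i=13
  ..### -> #   bit 7 = 1  t=0,i=14
  ..##. -> #   bit 6 = 1  t=0,i=5
  ..#.# -> .   bit 5 = 0  t=3,i=1
  ..#.. -> .   bit 4 = 0  t=4,i=12
  ...## -> .   bit 3 = 0  t=0,i=13
  ...#. -> #   bit 2 = 1  t=3,i=12
  ....# -> .   bit 1 = 0  t=3,i=11
  ..... -> .   bit 0 = 0  t=3,i=10
  bits 10110101100111110111000011000100 = 3047125188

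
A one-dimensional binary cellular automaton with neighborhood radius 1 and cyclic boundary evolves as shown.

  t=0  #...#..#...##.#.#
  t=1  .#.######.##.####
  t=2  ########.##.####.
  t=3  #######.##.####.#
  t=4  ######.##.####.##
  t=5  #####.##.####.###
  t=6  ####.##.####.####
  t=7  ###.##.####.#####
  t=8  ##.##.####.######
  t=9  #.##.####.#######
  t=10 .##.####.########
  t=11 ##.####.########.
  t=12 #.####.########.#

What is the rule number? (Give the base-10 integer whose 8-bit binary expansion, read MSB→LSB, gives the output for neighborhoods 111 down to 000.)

190

  ###|#  b7=1 t=1,i=4
  ##.|.  b6=0 t=0,i=0
  #.#|#  b5=1 t=0,i=13
  #..|#  b4=1 t=0,i=1
  .##|#  b3=1 t=0,i=11
  .#.|#  b2=1 t=0,i=4
  ..#|#  b1=1 t=0,i=3
  ...|.  b0=0 t=0,i=2
  bits 10111110 = 190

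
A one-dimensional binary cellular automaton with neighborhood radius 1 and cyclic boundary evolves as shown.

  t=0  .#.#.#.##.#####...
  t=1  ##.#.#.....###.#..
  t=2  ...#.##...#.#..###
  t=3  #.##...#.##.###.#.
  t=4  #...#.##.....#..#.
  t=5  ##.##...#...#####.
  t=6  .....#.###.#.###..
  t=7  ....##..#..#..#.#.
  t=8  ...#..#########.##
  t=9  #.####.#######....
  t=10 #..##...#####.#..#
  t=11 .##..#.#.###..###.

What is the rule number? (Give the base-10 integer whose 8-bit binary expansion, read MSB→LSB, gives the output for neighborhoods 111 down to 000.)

150

  ### -> #   bit 7 = 1  t=0,i=11
  ##. -> .   bit 6 = 0  t=0,i=8
  #.# -> .   bit 5 = 0  t=0,i=2
  #.. -> #   bit 4 = 1  t=0,i=15
  .## -> .   bit 3 = 0  t=0,i=7
  .#. -> #   bit 2 = 1  t=0,i=1
  ..# -> #   bit 1 = 1  t=0,i=0
  ... -> .   bit 0 = 0  t=0,i=16
  bits 10010110 = 150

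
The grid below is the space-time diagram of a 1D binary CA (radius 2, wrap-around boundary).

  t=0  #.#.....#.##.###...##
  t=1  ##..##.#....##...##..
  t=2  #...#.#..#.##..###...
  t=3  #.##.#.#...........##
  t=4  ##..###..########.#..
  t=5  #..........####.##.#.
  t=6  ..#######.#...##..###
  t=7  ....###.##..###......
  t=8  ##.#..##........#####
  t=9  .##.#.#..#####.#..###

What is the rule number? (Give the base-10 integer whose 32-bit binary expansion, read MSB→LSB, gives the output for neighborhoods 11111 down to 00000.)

2896365149

  ##### -> #   bit 31 = 1  t=4,i=11
  ####. -> .   bit 30 = 0  t=4,i=15
  ###.# -> #   bit 29 = 1  t=0,i=0
  ###.. -> .   bit 28 = 0  t=0,i=15
  ##.## -> #   bit 27 = 1  t=0,i=12
  ##.#. -> #   bit 26 = 1  t=0,i=1
  ##..# -> .   bit 25 = 0  t=1,i=2
  ##... -> .   bit 24 = 0  t=0,i=16
  #.### -> #   bit 23 = 1  t=0,i=13
  #.##. -> .   bit 22 = 0  t=0,i=10
  #.#.# -> #   bit 21 = 1  t=3,i=5
  #.#.. -> .   bit 20 = 0  t=0,i=2
  #..## -> .   bit 19 = 0  t=1,i=3
  #..#. -> .   bit 18 = 0  t=2,i=8
  #...# -> #   bit 17 = 1  t=0,i=17
  #.... -> #   bit 16 = 1  t=0,i=4
  .#### -> .   bit 15 = 0  t=4,i=10
  .###. -> .   bit 14 = 0  t=0,i=14
  .##.# -> .   bit 13 = 0  t=0,i=11
  .##.. -> .   bit 12 = 0  t=1,i=1
  .#.## -> .   bit 11 = 0  t=0,i=9
  .#.#. -> #   bit 10 = 1  t=2,i=5
  .#..# -> #   bit 9 = 1  t=2,i=7
  .#... -> .   bit 8 = 0  t=0,i=3
  ..### -> .   bit 7 = 0  t=0,i=19
  ..##. -> #   bit 6 = 1  t=1,i=0
  ..#.# -> .   bit 5 = 0  t=0,i=8
  ..#.. -> #   bit 4 = 1  t=2,i=0
  ...## -> #   bit 3 = 1  t=0,i=18
  ...#. -> #   bit 2 = 1  t=0,i=7
  ....# -> .   bit 1 = 0  t=0,i=6
  ..... -> #   bit 0 = 1  t=0,i=5
  bits 10101100101000110000011001011101 = 2896365149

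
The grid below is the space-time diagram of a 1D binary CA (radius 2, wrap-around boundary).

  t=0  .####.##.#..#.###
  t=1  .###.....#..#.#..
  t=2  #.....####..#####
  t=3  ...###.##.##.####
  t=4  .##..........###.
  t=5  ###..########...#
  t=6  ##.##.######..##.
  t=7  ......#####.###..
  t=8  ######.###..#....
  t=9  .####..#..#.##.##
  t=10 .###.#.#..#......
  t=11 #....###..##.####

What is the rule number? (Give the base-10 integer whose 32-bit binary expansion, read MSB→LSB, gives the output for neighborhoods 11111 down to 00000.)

3267007871

  ##### -> #   bit 31 = 1  t=2,i=14
  ####. -> #   bit 30 = 1  t=0,i=3
  ###.# -> .   bit 29 = 0  t=0,i=4
  ###.. -> .   bit 28 = 0  t=1,i=3
  ##.## -> .   bit 27 = 0  t=0,i=0
  ##.#. -> .   bit 26 = 0  t=0,i=8
  ##..# -> #   bit 25 = 1  t=2,i=10
  ##... -> .   bit 24 = 0  t=1,i=4
  #.### -> #   bit 23 = 1  t=0,i=1
  #.##. -> .   bit 22 = 0  t=0,i=6
  #.#.# -> #   bit 21 = 1  t=10,i=5
  #.#.. -> #   bit 20 = 1  t=0,i=9
  #..## -> #   bit 19 = 1  t=2,i=11
  #..#. -> .   bit 18 = 0  t=0,i=11
  #...# -> #   bit 17 = 1  t=1,i=16
  #.... -> .   bit 16 = 0  t=1,i=5
  .#### -> #   bit 15 = 1  t=0,i=2
  .###. -> .   bit 14 = 0  t=0,i=15
  .##.# -> .   bit 13 = 0  t=0,i=7
  .##.. -> #   bit 12 = 1  t=4,i=2
  .#.## -> .   bit 11 = 0  t=0,i=13
  .#.#. -> #   bit 10 = 1  t=1,i=13
  .#..# -> .   bit 9 = 0  t=0,i=10
  .#... -> #   bit 8 = 1  t=1,i=15
  ..### -> .   bit 7 = 0  t=1,i=1
  ..##. -> #   bit 6 = 1  t=4,i=1
  ..#.# -> #   bit 5 = 1  t=0,i=12
  ..#.. -> #   bit 4 = 1  t=1,i=9
  ...## -> #   bit 3 = 1  t=1,i=0
  ...#. -> #   bit 2 = 1  t=1,i=8
  ....# -> #   bit 1 = 1  t=1,i=7
  ..... -> #   bit 0 = 1  t=1,i=6
  bits 11000010101110101001010101111111 = 3267007871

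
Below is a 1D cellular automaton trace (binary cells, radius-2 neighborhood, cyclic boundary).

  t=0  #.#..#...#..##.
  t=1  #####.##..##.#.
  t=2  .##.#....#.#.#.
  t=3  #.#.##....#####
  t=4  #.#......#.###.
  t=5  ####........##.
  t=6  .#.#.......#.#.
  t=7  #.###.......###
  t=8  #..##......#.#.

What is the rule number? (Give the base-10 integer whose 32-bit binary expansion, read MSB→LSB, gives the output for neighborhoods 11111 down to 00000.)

  [31] ##### => #  t=1,i=2
  [30] ####. => .  t=1,i=3
  [29] ###.# => #  t=1,i=4
  [28] ###.. => #  t=5,i=3
  [27] ##.## => .  t=1,i=5
  [26] ##.#. => .  t=0,i=14
  [25] ##..# => .  t=1,i=8
  [24] ##... => .  t=3,i=6
  [23] #.### => .  t=1,i=0
  [22] #.##. => .  t=1,i=6
  [21] #.#.# => #  t=0,i=0
  [20] #.#.. => #  t=0,i=2
  [19] #..## => #  t=0,i=11
  [18] #..#. => #  t=0,i=4
  [17] #...# => #  t=0,i=7
  [16] #.... => .  t=2,i=6
  [15] .#### => #  t=1,i=1
  [14] .###. => #  t=4,i=12
  [13] .##.# => #  t=0,i=13
  [12] .##.. => .  t=1,i=7
  [11] .#.## => .  t=1,i=14
  [10] .#.#. => #  t=0,i=1
  [9] .#..# => #  t=0,i=3
  [8] .#... => #  t=0,i=6
  [7] ..### => .  t=3,i=10
  [6] ..##. => .  t=0,i=12
  [5] ..#.# => .  t=2,i=9
  [4] ..#.. => .  t=0,i=5
  [3] ...## => #  t=3,i=9
  [2] ...#. => .  t=0,i=8
  [1] ....# => .  t=2,i=7
  [0] ..... => .  t=4,i=5
  bits 10110000001111101110011100001000 = 2956912392

2956912392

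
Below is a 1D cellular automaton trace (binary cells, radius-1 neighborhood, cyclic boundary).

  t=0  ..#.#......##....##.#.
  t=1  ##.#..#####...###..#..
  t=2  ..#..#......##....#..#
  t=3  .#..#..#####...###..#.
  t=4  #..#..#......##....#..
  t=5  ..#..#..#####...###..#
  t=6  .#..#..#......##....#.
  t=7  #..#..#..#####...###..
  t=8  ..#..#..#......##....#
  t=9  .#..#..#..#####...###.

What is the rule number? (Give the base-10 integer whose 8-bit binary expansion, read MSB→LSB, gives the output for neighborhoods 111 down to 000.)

35

  ###|.  b7=0 t=1,i=7
  ##.|.  b6=0 t=0,i=12
  #.#|#  b5=1 t=0,i=3
  #..|.  b4=0 t=0,i=5
  .##|.  b3=0 t=0,i=11
  .#.|.  b2=0 t=0,i=2
  ..#|#  b1=1 t=0,i=1
  ...|#  b0=1 t=0,i=0
  bits 00100011 = 35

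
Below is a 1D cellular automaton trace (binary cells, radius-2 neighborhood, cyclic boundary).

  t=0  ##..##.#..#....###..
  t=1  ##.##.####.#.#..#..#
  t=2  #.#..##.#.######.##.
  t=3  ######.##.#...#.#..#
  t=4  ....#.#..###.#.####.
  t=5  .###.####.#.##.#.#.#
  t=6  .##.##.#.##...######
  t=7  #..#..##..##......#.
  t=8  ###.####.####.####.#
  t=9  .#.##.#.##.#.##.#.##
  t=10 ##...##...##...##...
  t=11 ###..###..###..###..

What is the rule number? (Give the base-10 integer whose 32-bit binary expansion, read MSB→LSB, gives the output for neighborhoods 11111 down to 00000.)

  nb #####: next=.  (t=2,i=12, bit31=0)
  nb ####.: next=#  (t=1,i=8, bit30=1)
  nb ###.#: next=.  (t=1,i=1, bit29=0)
  nb ###..: next=.  (t=0,i=17, bit28=0)
  nb ##.##: next=#  (t=1,i=2, bit27=1)
  nb ##.#.: next=#  (t=0,i=6, bit26=1)
  nb ##..#: next=.  (t=0,i=2, bit25=0)
  nb ##...: next=#  (t=4,i=19, bit24=1)
  nb #.###: next=#  (t=1,i=6, bit23=1)
  nb #.##.: next=.  (t=1,i=3, bit22=0)
  nb #.#.#: next=#  (t=1,i=11, bit21=1)
  nb #.#..: next=#  (t=0,i=7, bit20=1)
  nb #..##: next=#  (t=0,i=3, bit19=1)
  nb #..#.: next=#  (t=0,i=9, bit18=1)
  nb #...#: next=.  (t=3,i=12, bit17=0)
  nb #....: next=.  (t=0,i=12, bit16=0)
  nb .####: next=.  (t=1,i=7, bit15=0)
  nb .###.: next=#  (t=0,i=16, bit14=1)
  nb .##.#: next=.  (t=0,i=5, bit13=0)
  nb .##..: next=#  (t=0,i=1, bit12=1)
  nb .#.##: next=.  (t=2,i=9, bit11=0)
  nb .#.#.: next=#  (t=1,i=12, bit10=1)
  nb .#..#: next=#  (t=0,i=8, bit9=1)
  nb .#...: next=#  (t=0,i=11, bit8=1)
  nb ..###: next=.  (t=0,i=15, bit7=0)
  nb ..##.: next=#  (t=0,i=0, bit6=1)
  nb ..#.#: next=.  (t=3,i=14, bit5=0)
  nb ..#..: next=.  (t=0,i=10, bit4=0)
  nb ...##: next=.  (t=0,i=14, bit3=0)
  nb ...#.: next=#  (t=3,i=13, bit2=1)
  nb ....#: next=#  (t=0,i=13, bit1=1)
  nb .....: next=#  (t=4,i=1, bit0=1)
  bits 01001101101111000101011101000111 = 1304188743

1304188743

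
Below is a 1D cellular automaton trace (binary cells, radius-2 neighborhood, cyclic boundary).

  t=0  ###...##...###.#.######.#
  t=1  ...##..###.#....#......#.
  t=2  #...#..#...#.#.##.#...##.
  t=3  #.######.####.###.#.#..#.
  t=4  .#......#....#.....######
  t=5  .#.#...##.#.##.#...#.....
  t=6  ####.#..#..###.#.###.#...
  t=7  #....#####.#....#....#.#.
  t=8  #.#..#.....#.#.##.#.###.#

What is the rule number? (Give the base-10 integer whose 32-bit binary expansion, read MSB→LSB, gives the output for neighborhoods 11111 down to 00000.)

  #####|.  b31=0 t=0,i=19
  ####.|.  b30=0 t=0,i=1
  ###.#|.  b29=0 t=0,i=13
  ###..|.  b28=0 t=0,i=2
  ##.##|#  b27=1 t=0,i=23
  ##.#.|.  b26=0 t=0,i=14
  ##..#|.  b25=0 t=1,i=5
  ##...|#  b24=1 t=0,i=3
  #.###|.  b23=0 t=0,i=17
  #.##.|#  b22=1 t=2,i=15
  #.#.#|.  b21=0 t=0,i=15
  #.#..|#  b20=1 t=1,i=11
  #..##|.  b19=0 t=1,i=6
  #..#.|#  b18=1 t=2,i=6
  #...#|#  b17=1 t=0,i=4
  #....|#  b16=1 t=1,i=0
  .####|.  b15=0 t=0,i=0
  .###.|.  b14=0 t=0,i=12
  .##.#|#  b13=1 t=2,i=16
  .##..|#  b12=1 t=0,i=7
  .#.##|#  b11=1 t=0,i=16
  .#.#.|#  b10=1 t=2,i=12
  .#..#|#  b9=1 t=2,i=5
  .#...|.  b8=0 t=1,i=12
  ..###|#  b7=1 t=0,i=11
  ..##.|.  b6=0 t=0,i=6
  ..#.#|#  b5=1 t=2,i=11
  ..#..|#  b4=1 t=1,i=16
  ...##|.  b3=0 t=0,i=5
  ...#.|#  b2=1 t=1,i=15
  ....#|.  b1=0 t=1,i=1
  .....|.  b0=0 t=1,i=19
  bits 00001001010101110011111010110100 = 156712628

156712628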